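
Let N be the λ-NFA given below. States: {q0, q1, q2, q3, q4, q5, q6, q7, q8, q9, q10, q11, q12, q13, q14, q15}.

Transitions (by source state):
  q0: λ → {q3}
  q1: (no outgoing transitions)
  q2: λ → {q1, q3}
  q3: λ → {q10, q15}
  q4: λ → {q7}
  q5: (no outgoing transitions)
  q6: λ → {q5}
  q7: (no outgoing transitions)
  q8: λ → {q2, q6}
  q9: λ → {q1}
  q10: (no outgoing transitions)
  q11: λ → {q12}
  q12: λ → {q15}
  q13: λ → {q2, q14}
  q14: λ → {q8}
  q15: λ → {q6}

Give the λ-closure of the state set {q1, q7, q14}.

{q1, q2, q3, q5, q6, q7, q8, q10, q14, q15}

Start with {q1, q7, q14}.
From q14 via λ: add q8.
From q8 via λ: add q2, q6.
From q2 via λ: add q3.
From q6 via λ: add q5.
From q3 via λ: add q10, q15.
No new states can be added; the closed set is {q1, q2, q3, q5, q6, q7, q8, q10, q14, q15}.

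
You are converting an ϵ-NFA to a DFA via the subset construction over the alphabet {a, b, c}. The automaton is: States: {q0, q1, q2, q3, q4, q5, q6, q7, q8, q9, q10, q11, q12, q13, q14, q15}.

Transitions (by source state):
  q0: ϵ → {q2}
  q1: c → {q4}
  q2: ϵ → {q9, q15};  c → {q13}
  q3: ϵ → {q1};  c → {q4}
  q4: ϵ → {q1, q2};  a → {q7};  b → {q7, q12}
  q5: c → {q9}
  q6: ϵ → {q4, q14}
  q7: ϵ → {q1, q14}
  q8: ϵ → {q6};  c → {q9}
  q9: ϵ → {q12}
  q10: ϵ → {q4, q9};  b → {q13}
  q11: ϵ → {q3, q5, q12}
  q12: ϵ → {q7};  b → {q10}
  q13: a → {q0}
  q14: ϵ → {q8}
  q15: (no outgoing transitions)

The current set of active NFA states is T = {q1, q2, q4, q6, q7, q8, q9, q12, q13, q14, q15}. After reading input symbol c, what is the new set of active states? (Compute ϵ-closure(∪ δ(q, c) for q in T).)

{q1, q2, q4, q6, q7, q8, q9, q12, q13, q14, q15}

q1 on c → {q4}.
q2 on c → {q13}.
q8 on c → {q9}.
No c-transition from q4, q6, q7, q9, q12, q13, q14, q15.
Union after reading c: {q4, q9, q13}.
Now take the ϵ-closure:
From q4 via ϵ: add q1, q2.
From q9 via ϵ: add q12.
From q2 via ϵ: add q15.
From q12 via ϵ: add q7.
From q7 via ϵ: add q14.
From q14 via ϵ: add q8.
From q8 via ϵ: add q6.
No new states can be added; the closed set is {q1, q2, q4, q6, q7, q8, q9, q12, q13, q14, q15}.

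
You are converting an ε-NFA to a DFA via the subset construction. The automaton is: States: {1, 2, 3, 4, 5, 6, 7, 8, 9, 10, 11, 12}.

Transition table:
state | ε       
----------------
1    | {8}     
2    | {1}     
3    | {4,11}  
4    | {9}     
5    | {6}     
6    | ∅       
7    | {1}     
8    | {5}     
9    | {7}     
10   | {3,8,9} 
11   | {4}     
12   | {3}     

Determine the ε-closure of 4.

{1, 4, 5, 6, 7, 8, 9}

Start with {4}.
From 4 via ε: add 9.
From 9 via ε: add 7.
From 7 via ε: add 1.
From 1 via ε: add 8.
From 8 via ε: add 5.
From 5 via ε: add 6.
No new states can be added; the closed set is {1, 4, 5, 6, 7, 8, 9}.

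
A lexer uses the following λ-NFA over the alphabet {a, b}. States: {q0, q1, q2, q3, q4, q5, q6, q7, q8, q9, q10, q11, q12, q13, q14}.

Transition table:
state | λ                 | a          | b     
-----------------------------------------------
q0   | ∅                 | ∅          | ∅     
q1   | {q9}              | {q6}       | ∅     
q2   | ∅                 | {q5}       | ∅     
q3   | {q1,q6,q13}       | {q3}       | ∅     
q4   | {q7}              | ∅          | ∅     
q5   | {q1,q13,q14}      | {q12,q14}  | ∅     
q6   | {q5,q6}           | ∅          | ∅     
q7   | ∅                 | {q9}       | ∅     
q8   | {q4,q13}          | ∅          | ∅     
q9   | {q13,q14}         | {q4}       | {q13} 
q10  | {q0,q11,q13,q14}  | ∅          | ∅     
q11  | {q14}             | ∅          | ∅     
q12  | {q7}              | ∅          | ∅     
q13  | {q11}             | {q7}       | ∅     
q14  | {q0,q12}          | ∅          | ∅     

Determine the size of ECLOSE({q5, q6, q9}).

Start with {q5, q6, q9}.
From q5 via λ: add q1, q13, q14.
From q13 via λ: add q11.
From q14 via λ: add q0, q12.
From q12 via λ: add q7.
λ-closure = {q0, q1, q5, q6, q7, q9, q11, q12, q13, q14}, which has 10 states.

10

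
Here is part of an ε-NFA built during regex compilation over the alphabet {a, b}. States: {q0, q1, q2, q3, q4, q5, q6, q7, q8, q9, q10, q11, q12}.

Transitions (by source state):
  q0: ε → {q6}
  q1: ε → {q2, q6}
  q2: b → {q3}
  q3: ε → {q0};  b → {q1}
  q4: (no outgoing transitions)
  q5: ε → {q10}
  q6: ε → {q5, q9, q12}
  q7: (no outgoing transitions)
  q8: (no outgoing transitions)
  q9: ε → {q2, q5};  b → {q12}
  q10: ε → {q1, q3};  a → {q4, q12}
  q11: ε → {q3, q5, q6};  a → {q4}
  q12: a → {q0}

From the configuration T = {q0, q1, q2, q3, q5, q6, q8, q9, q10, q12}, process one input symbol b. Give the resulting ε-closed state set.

{q0, q1, q2, q3, q5, q6, q9, q10, q12}

q2 on b → {q3}.
q3 on b → {q1}.
q9 on b → {q12}.
No b-transition from q0, q1, q5, q6, q8, q10, q12.
Union after reading b: {q1, q3, q12}.
Now take the ε-closure:
From q1 via ε: add q2, q6.
From q3 via ε: add q0.
From q6 via ε: add q5, q9.
From q5 via ε: add q10.
No new states can be added; the closed set is {q0, q1, q2, q3, q5, q6, q9, q10, q12}.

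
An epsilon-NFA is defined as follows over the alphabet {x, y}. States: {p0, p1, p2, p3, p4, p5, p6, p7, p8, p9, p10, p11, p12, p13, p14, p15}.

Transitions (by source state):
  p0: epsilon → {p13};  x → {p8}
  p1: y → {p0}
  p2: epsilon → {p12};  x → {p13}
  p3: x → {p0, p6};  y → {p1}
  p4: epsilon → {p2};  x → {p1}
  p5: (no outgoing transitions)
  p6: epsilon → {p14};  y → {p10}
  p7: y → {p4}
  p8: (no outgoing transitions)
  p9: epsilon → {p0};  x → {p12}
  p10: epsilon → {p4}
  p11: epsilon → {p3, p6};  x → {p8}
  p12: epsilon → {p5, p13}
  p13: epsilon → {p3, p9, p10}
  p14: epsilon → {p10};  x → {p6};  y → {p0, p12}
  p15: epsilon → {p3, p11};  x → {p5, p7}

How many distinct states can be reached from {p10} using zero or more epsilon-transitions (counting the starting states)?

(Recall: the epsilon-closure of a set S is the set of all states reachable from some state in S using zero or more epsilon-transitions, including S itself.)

Start with {p10}.
From p10 via epsilon: add p4.
From p4 via epsilon: add p2.
From p2 via epsilon: add p12.
From p12 via epsilon: add p5, p13.
From p13 via epsilon: add p3, p9.
From p9 via epsilon: add p0.
epsilon-closure = {p0, p2, p3, p4, p5, p9, p10, p12, p13}, which has 9 states.

9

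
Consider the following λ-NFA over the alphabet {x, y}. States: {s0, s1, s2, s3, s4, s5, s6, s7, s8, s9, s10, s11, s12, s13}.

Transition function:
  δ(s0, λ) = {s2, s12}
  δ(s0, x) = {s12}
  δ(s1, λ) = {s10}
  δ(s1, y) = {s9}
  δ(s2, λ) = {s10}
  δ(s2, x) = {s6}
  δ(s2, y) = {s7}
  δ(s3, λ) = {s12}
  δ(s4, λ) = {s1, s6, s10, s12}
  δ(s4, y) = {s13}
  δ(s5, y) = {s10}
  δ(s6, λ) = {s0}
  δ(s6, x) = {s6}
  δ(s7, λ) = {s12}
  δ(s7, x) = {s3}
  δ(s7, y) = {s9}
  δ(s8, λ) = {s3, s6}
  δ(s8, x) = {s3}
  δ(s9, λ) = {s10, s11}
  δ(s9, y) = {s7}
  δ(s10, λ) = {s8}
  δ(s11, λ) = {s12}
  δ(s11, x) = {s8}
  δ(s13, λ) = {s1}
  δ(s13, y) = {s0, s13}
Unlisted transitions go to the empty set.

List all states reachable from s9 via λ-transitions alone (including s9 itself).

Start with {s9}.
From s9 via λ: add s10, s11.
From s10 via λ: add s8.
From s11 via λ: add s12.
From s8 via λ: add s3, s6.
From s6 via λ: add s0.
From s0 via λ: add s2.
No new states can be added; the closed set is {s0, s2, s3, s6, s8, s9, s10, s11, s12}.

{s0, s2, s3, s6, s8, s9, s10, s11, s12}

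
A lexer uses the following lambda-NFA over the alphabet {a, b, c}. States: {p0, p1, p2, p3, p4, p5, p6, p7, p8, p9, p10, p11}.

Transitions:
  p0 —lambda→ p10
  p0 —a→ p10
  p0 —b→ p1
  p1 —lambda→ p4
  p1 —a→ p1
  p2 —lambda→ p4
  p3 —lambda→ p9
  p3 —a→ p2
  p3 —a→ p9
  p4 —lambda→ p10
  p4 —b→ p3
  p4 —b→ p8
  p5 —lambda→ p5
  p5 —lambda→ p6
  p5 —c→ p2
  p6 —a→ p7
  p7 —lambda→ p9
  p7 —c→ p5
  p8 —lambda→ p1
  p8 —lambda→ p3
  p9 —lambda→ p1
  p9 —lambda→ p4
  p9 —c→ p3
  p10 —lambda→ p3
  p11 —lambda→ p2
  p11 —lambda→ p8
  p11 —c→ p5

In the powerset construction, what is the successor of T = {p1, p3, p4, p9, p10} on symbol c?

{p1, p3, p4, p9, p10}

p9 on c → {p3}.
No c-transition from p1, p3, p4, p10.
Union after reading c: {p3}.
Now take the lambda-closure:
From p3 via lambda: add p9.
From p9 via lambda: add p1, p4.
From p4 via lambda: add p10.
No new states can be added; the closed set is {p1, p3, p4, p9, p10}.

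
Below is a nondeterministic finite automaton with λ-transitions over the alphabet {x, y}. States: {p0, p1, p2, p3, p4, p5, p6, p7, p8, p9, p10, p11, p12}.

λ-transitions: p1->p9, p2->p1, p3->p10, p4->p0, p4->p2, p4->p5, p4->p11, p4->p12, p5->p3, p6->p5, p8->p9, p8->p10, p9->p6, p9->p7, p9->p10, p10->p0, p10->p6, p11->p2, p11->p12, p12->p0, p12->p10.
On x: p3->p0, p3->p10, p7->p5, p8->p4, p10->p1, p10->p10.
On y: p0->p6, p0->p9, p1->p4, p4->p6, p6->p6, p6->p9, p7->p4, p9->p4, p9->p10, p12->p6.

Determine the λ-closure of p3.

{p0, p3, p5, p6, p10}

Start with {p3}.
From p3 via λ: add p10.
From p10 via λ: add p0, p6.
From p6 via λ: add p5.
No new states can be added; the closed set is {p0, p3, p5, p6, p10}.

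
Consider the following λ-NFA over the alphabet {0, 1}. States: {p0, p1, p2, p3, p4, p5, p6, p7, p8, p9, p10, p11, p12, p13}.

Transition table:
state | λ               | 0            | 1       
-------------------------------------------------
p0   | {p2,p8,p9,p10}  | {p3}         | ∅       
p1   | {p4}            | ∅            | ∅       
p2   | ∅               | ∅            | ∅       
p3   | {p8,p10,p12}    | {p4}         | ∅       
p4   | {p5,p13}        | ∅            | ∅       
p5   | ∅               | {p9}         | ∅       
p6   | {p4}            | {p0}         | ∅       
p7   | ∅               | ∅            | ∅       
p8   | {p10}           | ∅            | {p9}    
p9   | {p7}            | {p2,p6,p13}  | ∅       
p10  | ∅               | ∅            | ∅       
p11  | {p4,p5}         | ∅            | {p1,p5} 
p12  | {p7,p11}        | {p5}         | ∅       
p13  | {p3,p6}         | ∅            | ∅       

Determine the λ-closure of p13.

Start with {p13}.
From p13 via λ: add p3, p6.
From p3 via λ: add p8, p10, p12.
From p6 via λ: add p4.
From p4 via λ: add p5.
From p12 via λ: add p7, p11.
No new states can be added; the closed set is {p3, p4, p5, p6, p7, p8, p10, p11, p12, p13}.

{p3, p4, p5, p6, p7, p8, p10, p11, p12, p13}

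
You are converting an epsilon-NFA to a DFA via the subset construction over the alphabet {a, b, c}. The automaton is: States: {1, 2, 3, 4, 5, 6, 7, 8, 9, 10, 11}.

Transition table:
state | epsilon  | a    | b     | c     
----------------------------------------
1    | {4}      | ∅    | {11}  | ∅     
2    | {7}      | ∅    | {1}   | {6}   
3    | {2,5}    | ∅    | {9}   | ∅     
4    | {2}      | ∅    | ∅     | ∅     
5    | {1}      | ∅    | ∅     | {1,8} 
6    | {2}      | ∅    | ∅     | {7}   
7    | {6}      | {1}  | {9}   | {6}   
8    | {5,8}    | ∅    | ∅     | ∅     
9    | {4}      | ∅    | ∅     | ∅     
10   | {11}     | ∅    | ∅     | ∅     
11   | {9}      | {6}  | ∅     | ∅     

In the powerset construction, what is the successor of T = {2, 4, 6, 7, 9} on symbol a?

7 on a → {1}.
No a-transition from 2, 4, 6, 9.
Union after reading a: {1}.
Now take the epsilon-closure:
From 1 via epsilon: add 4.
From 4 via epsilon: add 2.
From 2 via epsilon: add 7.
From 7 via epsilon: add 6.
No new states can be added; the closed set is {1, 2, 4, 6, 7}.

{1, 2, 4, 6, 7}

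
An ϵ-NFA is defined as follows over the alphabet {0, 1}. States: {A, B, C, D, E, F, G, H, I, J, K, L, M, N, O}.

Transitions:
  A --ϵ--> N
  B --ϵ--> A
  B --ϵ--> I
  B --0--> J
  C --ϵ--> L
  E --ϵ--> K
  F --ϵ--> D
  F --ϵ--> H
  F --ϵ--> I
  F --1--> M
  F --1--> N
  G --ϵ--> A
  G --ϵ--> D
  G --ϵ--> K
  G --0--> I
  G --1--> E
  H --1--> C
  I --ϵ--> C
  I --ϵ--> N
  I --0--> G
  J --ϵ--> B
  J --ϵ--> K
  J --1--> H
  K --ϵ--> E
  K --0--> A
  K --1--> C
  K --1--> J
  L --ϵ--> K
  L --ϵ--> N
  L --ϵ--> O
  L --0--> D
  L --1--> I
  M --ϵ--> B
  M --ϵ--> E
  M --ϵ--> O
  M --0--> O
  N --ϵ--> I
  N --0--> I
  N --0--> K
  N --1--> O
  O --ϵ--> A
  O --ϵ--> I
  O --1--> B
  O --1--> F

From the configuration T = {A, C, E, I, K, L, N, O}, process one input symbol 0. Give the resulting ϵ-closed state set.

{A, C, D, E, G, I, K, L, N, O}

I on 0 → {G}.
K on 0 → {A}.
L on 0 → {D}.
N on 0 → {I, K}.
No 0-transition from A, C, E, O.
Union after reading 0: {A, D, G, I, K}.
Now take the ϵ-closure:
From A via ϵ: add N.
From I via ϵ: add C.
From K via ϵ: add E.
From C via ϵ: add L.
From L via ϵ: add O.
No new states can be added; the closed set is {A, C, D, E, G, I, K, L, N, O}.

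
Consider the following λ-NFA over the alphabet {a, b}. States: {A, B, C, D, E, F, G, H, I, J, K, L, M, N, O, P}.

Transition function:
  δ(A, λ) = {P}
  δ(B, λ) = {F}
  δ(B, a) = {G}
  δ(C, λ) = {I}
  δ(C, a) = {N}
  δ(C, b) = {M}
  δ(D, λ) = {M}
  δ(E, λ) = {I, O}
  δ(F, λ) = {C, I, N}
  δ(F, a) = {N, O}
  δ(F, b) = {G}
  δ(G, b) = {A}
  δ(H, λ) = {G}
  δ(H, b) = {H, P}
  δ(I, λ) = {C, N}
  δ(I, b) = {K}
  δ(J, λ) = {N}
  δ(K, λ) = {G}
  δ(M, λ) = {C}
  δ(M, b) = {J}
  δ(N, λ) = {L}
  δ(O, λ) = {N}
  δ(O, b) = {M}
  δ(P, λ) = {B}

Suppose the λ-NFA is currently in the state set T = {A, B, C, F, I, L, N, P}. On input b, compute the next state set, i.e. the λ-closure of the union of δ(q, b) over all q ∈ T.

C on b → {M}.
F on b → {G}.
I on b → {K}.
No b-transition from A, B, L, N, P.
Union after reading b: {G, K, M}.
Now take the λ-closure:
From M via λ: add C.
From C via λ: add I.
From I via λ: add N.
From N via λ: add L.
No new states can be added; the closed set is {C, G, I, K, L, M, N}.

{C, G, I, K, L, M, N}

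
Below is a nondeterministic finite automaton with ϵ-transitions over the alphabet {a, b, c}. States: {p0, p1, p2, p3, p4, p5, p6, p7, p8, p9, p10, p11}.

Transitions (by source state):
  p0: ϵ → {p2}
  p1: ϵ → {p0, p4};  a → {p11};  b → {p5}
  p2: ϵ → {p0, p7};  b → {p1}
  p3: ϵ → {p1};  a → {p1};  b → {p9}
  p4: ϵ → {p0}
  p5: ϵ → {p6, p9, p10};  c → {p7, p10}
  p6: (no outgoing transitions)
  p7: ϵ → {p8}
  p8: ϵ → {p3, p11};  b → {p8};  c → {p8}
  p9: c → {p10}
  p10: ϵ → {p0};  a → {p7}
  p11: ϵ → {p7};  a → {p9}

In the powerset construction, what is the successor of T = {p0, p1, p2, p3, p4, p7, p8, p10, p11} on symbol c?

p8 on c → {p8}.
No c-transition from p0, p1, p2, p3, p4, p7, p10, p11.
Union after reading c: {p8}.
Now take the ϵ-closure:
From p8 via ϵ: add p3, p11.
From p3 via ϵ: add p1.
From p11 via ϵ: add p7.
From p1 via ϵ: add p0, p4.
From p0 via ϵ: add p2.
No new states can be added; the closed set is {p0, p1, p2, p3, p4, p7, p8, p11}.

{p0, p1, p2, p3, p4, p7, p8, p11}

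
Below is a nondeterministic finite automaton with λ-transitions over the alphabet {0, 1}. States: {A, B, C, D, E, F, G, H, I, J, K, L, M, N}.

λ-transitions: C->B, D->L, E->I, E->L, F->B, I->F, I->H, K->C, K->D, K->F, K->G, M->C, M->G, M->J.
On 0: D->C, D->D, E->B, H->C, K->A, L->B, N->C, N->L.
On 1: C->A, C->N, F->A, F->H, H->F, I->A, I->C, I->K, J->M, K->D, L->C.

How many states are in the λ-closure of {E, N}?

7

Start with {E, N}.
From E via λ: add I, L.
From I via λ: add F, H.
From F via λ: add B.
λ-closure = {B, E, F, H, I, L, N}, which has 7 states.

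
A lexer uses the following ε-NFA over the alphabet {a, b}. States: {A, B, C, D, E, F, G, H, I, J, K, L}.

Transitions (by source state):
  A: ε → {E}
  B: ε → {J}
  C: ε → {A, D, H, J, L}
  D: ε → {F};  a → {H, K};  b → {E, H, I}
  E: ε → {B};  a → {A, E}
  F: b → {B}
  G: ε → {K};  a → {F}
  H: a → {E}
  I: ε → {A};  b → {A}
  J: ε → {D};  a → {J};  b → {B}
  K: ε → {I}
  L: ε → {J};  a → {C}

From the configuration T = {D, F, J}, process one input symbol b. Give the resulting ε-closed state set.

D on b → {E, H, I}.
F on b → {B}.
J on b → {B}.
Union after reading b: {B, E, H, I}.
Now take the ε-closure:
From B via ε: add J.
From I via ε: add A.
From J via ε: add D.
From D via ε: add F.
No new states can be added; the closed set is {A, B, D, E, F, H, I, J}.

{A, B, D, E, F, H, I, J}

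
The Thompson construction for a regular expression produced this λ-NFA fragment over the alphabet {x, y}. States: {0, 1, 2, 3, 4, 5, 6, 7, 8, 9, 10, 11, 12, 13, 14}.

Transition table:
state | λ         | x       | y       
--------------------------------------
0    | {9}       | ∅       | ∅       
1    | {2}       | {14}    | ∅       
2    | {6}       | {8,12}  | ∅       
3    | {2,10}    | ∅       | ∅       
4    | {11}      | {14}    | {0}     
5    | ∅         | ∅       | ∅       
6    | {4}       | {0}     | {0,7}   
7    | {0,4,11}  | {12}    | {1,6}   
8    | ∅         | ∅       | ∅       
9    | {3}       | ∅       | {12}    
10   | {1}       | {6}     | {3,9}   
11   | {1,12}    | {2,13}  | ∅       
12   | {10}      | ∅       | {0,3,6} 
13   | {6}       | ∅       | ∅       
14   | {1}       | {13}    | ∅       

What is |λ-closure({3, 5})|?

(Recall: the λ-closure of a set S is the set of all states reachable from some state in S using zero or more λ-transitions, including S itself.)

Start with {3, 5}.
From 3 via λ: add 2, 10.
From 2 via λ: add 6.
From 10 via λ: add 1.
From 6 via λ: add 4.
From 4 via λ: add 11.
From 11 via λ: add 12.
λ-closure = {1, 2, 3, 4, 5, 6, 10, 11, 12}, which has 9 states.

9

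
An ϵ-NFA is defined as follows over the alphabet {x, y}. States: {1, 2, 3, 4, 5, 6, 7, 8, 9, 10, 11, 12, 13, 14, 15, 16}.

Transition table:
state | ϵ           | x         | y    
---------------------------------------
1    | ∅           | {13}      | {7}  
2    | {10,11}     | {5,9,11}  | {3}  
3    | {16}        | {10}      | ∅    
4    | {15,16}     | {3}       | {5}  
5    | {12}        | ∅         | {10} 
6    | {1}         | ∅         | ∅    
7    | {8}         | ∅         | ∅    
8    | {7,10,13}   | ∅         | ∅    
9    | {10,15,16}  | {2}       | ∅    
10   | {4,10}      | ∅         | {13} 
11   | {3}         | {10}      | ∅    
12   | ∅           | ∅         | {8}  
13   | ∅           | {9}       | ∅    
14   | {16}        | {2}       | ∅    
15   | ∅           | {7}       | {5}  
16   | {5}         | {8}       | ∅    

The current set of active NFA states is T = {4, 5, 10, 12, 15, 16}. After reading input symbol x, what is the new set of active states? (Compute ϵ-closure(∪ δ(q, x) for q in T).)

4 on x → {3}.
15 on x → {7}.
16 on x → {8}.
No x-transition from 5, 10, 12.
Union after reading x: {3, 7, 8}.
Now take the ϵ-closure:
From 3 via ϵ: add 16.
From 8 via ϵ: add 10, 13.
From 10 via ϵ: add 4.
From 16 via ϵ: add 5.
From 4 via ϵ: add 15.
From 5 via ϵ: add 12.
No new states can be added; the closed set is {3, 4, 5, 7, 8, 10, 12, 13, 15, 16}.

{3, 4, 5, 7, 8, 10, 12, 13, 15, 16}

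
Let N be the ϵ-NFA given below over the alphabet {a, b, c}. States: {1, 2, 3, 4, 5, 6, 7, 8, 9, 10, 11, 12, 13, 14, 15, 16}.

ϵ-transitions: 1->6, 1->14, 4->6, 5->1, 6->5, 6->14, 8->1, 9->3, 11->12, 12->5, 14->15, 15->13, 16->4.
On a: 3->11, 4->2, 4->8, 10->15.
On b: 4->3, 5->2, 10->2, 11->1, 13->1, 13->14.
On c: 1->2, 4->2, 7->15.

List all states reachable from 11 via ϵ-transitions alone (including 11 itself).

{1, 5, 6, 11, 12, 13, 14, 15}

Start with {11}.
From 11 via ϵ: add 12.
From 12 via ϵ: add 5.
From 5 via ϵ: add 1.
From 1 via ϵ: add 6, 14.
From 14 via ϵ: add 15.
From 15 via ϵ: add 13.
No new states can be added; the closed set is {1, 5, 6, 11, 12, 13, 14, 15}.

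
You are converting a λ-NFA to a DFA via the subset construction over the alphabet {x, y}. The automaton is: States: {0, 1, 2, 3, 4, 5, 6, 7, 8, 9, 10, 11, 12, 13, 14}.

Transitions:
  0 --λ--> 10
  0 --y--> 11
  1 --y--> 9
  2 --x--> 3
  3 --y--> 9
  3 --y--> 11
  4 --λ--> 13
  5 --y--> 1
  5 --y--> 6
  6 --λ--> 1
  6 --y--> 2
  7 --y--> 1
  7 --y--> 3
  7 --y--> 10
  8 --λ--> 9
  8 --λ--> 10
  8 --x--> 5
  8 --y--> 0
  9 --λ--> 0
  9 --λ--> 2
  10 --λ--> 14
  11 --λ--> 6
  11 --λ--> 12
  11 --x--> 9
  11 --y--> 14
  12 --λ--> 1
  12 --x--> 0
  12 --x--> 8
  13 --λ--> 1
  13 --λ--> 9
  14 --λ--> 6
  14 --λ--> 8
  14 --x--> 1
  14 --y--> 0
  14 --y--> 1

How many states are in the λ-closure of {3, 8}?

9

Start with {3, 8}.
From 8 via λ: add 9, 10.
From 9 via λ: add 0, 2.
From 10 via λ: add 14.
From 14 via λ: add 6.
From 6 via λ: add 1.
λ-closure = {0, 1, 2, 3, 6, 8, 9, 10, 14}, which has 9 states.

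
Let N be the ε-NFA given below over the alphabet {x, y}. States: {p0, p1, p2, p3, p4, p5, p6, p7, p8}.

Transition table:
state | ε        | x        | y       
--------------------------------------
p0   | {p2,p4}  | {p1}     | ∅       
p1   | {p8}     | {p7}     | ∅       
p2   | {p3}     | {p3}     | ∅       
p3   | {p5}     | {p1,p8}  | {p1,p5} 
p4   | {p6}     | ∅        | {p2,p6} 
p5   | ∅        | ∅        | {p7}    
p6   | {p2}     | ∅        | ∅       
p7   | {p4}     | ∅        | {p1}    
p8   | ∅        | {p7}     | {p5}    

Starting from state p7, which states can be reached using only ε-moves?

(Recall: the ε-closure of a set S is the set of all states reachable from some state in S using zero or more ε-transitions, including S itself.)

{p2, p3, p4, p5, p6, p7}

Start with {p7}.
From p7 via ε: add p4.
From p4 via ε: add p6.
From p6 via ε: add p2.
From p2 via ε: add p3.
From p3 via ε: add p5.
No new states can be added; the closed set is {p2, p3, p4, p5, p6, p7}.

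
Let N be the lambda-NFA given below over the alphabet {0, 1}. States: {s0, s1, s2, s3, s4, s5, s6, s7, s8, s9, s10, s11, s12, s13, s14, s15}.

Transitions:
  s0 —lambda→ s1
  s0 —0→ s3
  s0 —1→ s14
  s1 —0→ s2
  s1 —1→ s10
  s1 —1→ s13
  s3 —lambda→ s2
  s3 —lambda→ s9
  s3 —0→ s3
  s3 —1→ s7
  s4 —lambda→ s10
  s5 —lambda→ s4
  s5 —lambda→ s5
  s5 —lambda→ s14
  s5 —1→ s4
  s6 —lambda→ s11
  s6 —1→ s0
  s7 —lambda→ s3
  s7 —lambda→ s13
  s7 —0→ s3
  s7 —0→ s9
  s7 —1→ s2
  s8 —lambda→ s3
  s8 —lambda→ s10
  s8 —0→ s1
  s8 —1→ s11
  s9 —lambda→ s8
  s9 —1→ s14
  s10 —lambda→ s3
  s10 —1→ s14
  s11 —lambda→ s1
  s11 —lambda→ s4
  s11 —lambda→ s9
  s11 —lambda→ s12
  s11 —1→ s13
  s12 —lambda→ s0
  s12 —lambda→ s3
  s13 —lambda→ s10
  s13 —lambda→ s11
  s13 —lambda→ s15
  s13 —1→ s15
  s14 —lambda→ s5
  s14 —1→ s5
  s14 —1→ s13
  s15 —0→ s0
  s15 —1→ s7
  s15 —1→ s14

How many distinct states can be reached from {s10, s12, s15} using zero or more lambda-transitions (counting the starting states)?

Start with {s10, s12, s15}.
From s10 via lambda: add s3.
From s12 via lambda: add s0.
From s0 via lambda: add s1.
From s3 via lambda: add s2, s9.
From s9 via lambda: add s8.
lambda-closure = {s0, s1, s2, s3, s8, s9, s10, s12, s15}, which has 9 states.

9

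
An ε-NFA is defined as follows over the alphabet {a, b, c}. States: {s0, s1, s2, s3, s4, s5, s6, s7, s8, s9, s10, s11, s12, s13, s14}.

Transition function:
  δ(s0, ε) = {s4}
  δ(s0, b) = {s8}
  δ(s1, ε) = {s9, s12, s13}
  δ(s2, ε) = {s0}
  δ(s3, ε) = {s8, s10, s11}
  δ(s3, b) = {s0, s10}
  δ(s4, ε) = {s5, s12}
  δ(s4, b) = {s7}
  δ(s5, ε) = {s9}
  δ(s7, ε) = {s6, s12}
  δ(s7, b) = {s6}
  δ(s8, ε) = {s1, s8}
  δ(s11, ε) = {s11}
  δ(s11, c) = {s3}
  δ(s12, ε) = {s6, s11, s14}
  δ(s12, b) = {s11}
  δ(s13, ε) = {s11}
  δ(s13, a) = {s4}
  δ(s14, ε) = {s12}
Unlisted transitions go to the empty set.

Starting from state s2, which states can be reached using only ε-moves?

{s0, s2, s4, s5, s6, s9, s11, s12, s14}

Start with {s2}.
From s2 via ε: add s0.
From s0 via ε: add s4.
From s4 via ε: add s5, s12.
From s5 via ε: add s9.
From s12 via ε: add s6, s11, s14.
No new states can be added; the closed set is {s0, s2, s4, s5, s6, s9, s11, s12, s14}.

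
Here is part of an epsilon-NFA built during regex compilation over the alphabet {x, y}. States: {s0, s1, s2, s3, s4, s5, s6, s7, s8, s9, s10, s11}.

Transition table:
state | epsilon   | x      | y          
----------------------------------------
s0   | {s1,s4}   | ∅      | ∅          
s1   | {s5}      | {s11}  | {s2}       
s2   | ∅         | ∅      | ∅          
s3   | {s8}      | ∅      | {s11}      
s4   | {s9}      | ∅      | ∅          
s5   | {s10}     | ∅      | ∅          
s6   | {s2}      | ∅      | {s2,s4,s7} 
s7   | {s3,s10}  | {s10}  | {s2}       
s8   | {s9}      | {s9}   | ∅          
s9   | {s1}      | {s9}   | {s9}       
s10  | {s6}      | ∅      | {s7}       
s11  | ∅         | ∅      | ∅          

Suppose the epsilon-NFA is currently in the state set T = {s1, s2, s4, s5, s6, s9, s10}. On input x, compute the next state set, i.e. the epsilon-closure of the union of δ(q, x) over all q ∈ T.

{s1, s2, s5, s6, s9, s10, s11}

s1 on x → {s11}.
s9 on x → {s9}.
No x-transition from s2, s4, s5, s6, s10.
Union after reading x: {s9, s11}.
Now take the epsilon-closure:
From s9 via epsilon: add s1.
From s1 via epsilon: add s5.
From s5 via epsilon: add s10.
From s10 via epsilon: add s6.
From s6 via epsilon: add s2.
No new states can be added; the closed set is {s1, s2, s5, s6, s9, s10, s11}.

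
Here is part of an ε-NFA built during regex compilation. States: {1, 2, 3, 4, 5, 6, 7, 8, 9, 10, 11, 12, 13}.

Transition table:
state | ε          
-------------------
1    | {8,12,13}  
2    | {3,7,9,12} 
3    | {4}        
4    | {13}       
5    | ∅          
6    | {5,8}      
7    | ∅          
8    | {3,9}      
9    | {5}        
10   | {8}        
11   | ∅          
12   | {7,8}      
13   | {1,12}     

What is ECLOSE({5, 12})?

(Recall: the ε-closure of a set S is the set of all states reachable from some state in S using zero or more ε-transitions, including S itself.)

{1, 3, 4, 5, 7, 8, 9, 12, 13}

Start with {5, 12}.
From 12 via ε: add 7, 8.
From 8 via ε: add 3, 9.
From 3 via ε: add 4.
From 4 via ε: add 13.
From 13 via ε: add 1.
No new states can be added; the closed set is {1, 3, 4, 5, 7, 8, 9, 12, 13}.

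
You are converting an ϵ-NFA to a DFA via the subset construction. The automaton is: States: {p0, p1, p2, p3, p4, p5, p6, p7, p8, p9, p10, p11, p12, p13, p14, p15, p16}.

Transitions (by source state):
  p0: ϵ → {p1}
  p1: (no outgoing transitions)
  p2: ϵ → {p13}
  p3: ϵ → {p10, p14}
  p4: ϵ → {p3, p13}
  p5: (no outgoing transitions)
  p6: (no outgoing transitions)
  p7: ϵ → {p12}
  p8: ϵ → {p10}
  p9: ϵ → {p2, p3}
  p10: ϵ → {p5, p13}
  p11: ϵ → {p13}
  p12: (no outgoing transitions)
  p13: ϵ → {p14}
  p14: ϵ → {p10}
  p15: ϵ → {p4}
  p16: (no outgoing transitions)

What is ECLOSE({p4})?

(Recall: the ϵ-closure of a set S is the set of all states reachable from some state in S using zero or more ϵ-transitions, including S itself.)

{p3, p4, p5, p10, p13, p14}

Start with {p4}.
From p4 via ϵ: add p3, p13.
From p3 via ϵ: add p10, p14.
From p10 via ϵ: add p5.
No new states can be added; the closed set is {p3, p4, p5, p10, p13, p14}.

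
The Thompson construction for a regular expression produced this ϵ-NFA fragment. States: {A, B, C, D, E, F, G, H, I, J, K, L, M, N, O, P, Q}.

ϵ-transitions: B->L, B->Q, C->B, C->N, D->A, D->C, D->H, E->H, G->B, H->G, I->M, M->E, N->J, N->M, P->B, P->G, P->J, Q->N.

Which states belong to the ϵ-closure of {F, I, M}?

{B, E, F, G, H, I, J, L, M, N, Q}

Start with {F, I, M}.
From M via ϵ: add E.
From E via ϵ: add H.
From H via ϵ: add G.
From G via ϵ: add B.
From B via ϵ: add L, Q.
From Q via ϵ: add N.
From N via ϵ: add J.
No new states can be added; the closed set is {B, E, F, G, H, I, J, L, M, N, Q}.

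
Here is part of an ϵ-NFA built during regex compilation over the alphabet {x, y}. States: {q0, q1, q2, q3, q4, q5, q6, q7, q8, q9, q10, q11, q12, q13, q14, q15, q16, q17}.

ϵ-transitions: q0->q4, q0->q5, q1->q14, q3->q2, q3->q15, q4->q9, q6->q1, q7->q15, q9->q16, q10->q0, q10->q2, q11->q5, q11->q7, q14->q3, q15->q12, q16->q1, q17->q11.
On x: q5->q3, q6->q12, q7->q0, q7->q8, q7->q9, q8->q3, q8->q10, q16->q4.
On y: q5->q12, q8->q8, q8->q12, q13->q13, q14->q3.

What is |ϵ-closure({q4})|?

9

Start with {q4}.
From q4 via ϵ: add q9.
From q9 via ϵ: add q16.
From q16 via ϵ: add q1.
From q1 via ϵ: add q14.
From q14 via ϵ: add q3.
From q3 via ϵ: add q2, q15.
From q15 via ϵ: add q12.
ϵ-closure = {q1, q2, q3, q4, q9, q12, q14, q15, q16}, which has 9 states.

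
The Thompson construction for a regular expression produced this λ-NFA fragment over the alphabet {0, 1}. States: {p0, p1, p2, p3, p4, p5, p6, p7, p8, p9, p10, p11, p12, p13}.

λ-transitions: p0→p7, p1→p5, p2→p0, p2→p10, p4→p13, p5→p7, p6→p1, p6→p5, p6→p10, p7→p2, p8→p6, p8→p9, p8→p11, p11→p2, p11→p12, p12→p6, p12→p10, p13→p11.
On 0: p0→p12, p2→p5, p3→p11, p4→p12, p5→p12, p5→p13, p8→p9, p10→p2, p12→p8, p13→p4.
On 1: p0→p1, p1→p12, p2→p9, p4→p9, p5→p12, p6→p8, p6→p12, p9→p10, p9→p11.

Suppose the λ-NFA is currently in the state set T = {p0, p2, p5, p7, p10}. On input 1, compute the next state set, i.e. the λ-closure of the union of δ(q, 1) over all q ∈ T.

{p0, p1, p2, p5, p6, p7, p9, p10, p12}

p0 on 1 → {p1}.
p2 on 1 → {p9}.
p5 on 1 → {p12}.
No 1-transition from p7, p10.
Union after reading 1: {p1, p9, p12}.
Now take the λ-closure:
From p1 via λ: add p5.
From p12 via λ: add p6, p10.
From p5 via λ: add p7.
From p7 via λ: add p2.
From p2 via λ: add p0.
No new states can be added; the closed set is {p0, p1, p2, p5, p6, p7, p9, p10, p12}.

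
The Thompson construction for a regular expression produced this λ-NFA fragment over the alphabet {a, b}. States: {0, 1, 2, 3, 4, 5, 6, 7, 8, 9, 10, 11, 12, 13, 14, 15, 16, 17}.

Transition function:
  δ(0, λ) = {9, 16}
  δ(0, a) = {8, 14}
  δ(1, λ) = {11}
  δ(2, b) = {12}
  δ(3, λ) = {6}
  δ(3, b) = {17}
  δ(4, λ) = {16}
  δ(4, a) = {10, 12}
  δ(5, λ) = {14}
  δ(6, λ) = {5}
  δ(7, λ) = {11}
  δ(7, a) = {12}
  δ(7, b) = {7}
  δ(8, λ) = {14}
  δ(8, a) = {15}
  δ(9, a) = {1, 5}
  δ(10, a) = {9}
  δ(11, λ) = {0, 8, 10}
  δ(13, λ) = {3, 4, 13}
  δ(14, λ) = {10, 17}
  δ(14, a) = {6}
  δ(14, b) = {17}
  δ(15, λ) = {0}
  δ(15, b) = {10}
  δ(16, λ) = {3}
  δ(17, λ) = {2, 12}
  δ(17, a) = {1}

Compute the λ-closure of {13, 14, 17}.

Start with {13, 14, 17}.
From 13 via λ: add 3, 4.
From 14 via λ: add 10.
From 17 via λ: add 2, 12.
From 3 via λ: add 6.
From 4 via λ: add 16.
From 6 via λ: add 5.
No new states can be added; the closed set is {2, 3, 4, 5, 6, 10, 12, 13, 14, 16, 17}.

{2, 3, 4, 5, 6, 10, 12, 13, 14, 16, 17}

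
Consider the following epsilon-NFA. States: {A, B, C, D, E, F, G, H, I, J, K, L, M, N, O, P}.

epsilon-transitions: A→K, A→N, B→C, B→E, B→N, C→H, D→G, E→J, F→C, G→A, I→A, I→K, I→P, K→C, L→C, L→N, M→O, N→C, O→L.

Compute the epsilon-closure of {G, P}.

Start with {G, P}.
From G via epsilon: add A.
From A via epsilon: add K, N.
From K via epsilon: add C.
From C via epsilon: add H.
No new states can be added; the closed set is {A, C, G, H, K, N, P}.

{A, C, G, H, K, N, P}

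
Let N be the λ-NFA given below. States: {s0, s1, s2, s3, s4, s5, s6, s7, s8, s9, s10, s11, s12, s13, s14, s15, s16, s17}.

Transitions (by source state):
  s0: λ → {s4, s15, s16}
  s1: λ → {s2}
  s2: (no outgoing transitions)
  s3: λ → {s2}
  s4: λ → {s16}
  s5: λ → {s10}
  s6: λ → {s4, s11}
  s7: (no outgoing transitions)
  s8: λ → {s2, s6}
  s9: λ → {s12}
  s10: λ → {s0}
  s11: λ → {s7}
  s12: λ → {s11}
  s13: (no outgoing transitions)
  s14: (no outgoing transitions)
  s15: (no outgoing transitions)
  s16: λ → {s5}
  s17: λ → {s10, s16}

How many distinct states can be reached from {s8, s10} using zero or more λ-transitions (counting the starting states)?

Start with {s8, s10}.
From s8 via λ: add s2, s6.
From s10 via λ: add s0.
From s0 via λ: add s4, s15, s16.
From s6 via λ: add s11.
From s11 via λ: add s7.
From s16 via λ: add s5.
λ-closure = {s0, s2, s4, s5, s6, s7, s8, s10, s11, s15, s16}, which has 11 states.

11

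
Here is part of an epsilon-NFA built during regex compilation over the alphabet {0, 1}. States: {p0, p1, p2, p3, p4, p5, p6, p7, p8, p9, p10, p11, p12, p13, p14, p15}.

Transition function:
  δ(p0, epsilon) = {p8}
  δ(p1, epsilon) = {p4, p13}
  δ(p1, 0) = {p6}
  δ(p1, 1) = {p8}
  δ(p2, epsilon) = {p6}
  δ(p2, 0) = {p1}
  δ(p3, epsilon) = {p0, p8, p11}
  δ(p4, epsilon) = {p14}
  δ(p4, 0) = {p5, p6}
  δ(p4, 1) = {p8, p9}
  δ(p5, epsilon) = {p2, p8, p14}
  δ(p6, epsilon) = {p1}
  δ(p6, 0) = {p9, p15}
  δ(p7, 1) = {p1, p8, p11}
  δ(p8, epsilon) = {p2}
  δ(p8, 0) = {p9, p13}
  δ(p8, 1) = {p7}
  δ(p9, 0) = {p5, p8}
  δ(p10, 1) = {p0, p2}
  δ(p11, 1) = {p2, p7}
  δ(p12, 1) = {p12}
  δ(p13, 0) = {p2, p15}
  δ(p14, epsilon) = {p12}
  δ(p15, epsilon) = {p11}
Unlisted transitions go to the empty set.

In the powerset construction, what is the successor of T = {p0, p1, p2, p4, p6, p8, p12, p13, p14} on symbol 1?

p1 on 1 → {p8}.
p4 on 1 → {p8, p9}.
p8 on 1 → {p7}.
p12 on 1 → {p12}.
No 1-transition from p0, p2, p6, p13, p14.
Union after reading 1: {p7, p8, p9, p12}.
Now take the epsilon-closure:
From p8 via epsilon: add p2.
From p2 via epsilon: add p6.
From p6 via epsilon: add p1.
From p1 via epsilon: add p4, p13.
From p4 via epsilon: add p14.
No new states can be added; the closed set is {p1, p2, p4, p6, p7, p8, p9, p12, p13, p14}.

{p1, p2, p4, p6, p7, p8, p9, p12, p13, p14}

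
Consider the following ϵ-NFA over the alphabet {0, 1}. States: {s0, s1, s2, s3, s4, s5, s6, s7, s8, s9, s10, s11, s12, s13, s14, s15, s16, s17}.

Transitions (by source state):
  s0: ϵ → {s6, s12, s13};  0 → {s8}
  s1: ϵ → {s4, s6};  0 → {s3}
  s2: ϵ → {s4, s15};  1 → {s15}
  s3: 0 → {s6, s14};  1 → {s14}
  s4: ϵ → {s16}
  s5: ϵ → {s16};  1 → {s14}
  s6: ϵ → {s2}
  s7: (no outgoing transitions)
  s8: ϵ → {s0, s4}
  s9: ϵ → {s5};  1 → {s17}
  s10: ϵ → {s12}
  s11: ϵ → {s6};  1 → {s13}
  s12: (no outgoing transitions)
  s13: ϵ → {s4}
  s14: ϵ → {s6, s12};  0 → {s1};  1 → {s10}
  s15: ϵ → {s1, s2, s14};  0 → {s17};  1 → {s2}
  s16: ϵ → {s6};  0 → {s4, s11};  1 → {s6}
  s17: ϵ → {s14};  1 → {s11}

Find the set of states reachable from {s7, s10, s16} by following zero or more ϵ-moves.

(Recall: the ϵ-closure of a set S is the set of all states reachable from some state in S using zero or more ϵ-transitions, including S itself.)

Start with {s7, s10, s16}.
From s10 via ϵ: add s12.
From s16 via ϵ: add s6.
From s6 via ϵ: add s2.
From s2 via ϵ: add s4, s15.
From s15 via ϵ: add s1, s14.
No new states can be added; the closed set is {s1, s2, s4, s6, s7, s10, s12, s14, s15, s16}.

{s1, s2, s4, s6, s7, s10, s12, s14, s15, s16}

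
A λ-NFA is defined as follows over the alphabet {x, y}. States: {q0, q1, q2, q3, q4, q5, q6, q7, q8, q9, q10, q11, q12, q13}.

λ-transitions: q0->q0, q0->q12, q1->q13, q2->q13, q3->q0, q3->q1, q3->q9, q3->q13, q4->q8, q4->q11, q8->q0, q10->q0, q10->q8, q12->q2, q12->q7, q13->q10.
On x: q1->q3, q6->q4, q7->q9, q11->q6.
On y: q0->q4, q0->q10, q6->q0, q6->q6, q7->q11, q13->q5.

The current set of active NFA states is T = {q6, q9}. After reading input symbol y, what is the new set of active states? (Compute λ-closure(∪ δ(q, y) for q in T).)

{q0, q2, q6, q7, q8, q10, q12, q13}

q6 on y → {q0, q6}.
No y-transition from q9.
Union after reading y: {q0, q6}.
Now take the λ-closure:
From q0 via λ: add q12.
From q12 via λ: add q2, q7.
From q2 via λ: add q13.
From q13 via λ: add q10.
From q10 via λ: add q8.
No new states can be added; the closed set is {q0, q2, q6, q7, q8, q10, q12, q13}.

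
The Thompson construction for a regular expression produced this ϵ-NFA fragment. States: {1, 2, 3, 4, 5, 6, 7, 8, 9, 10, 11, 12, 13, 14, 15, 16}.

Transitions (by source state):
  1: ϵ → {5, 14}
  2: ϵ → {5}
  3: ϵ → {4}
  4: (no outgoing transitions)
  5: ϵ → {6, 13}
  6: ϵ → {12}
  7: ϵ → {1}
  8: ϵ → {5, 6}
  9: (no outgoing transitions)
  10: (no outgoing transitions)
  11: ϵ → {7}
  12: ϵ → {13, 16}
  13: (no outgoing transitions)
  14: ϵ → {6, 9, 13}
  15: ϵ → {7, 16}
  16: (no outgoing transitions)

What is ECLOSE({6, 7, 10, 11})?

Start with {6, 7, 10, 11}.
From 6 via ϵ: add 12.
From 7 via ϵ: add 1.
From 1 via ϵ: add 5, 14.
From 12 via ϵ: add 13, 16.
From 14 via ϵ: add 9.
No new states can be added; the closed set is {1, 5, 6, 7, 9, 10, 11, 12, 13, 14, 16}.

{1, 5, 6, 7, 9, 10, 11, 12, 13, 14, 16}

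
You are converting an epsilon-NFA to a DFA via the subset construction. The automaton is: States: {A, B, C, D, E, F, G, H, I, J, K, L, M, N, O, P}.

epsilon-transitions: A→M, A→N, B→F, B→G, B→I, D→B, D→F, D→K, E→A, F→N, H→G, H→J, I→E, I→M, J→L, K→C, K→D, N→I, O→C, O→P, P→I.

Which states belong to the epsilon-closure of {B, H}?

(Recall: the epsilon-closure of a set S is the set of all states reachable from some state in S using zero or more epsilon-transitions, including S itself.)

{A, B, E, F, G, H, I, J, L, M, N}

Start with {B, H}.
From B via epsilon: add F, G, I.
From H via epsilon: add J.
From F via epsilon: add N.
From I via epsilon: add E, M.
From J via epsilon: add L.
From E via epsilon: add A.
No new states can be added; the closed set is {A, B, E, F, G, H, I, J, L, M, N}.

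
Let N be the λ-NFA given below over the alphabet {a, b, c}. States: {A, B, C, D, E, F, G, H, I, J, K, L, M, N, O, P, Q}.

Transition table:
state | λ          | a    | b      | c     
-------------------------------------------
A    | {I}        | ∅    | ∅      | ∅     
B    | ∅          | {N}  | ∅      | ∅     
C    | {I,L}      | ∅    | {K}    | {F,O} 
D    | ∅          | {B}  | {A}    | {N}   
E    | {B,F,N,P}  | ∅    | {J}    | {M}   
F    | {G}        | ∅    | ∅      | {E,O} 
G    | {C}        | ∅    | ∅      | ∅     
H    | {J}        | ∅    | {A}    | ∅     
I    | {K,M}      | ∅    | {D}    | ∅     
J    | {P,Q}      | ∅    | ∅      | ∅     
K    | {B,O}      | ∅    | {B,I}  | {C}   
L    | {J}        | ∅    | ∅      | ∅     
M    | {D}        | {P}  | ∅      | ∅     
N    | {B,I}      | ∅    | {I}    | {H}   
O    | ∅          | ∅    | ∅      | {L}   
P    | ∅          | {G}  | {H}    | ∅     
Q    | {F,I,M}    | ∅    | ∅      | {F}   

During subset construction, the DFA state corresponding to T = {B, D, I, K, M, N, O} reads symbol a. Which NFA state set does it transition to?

{B, D, I, K, M, N, O, P}

B on a → {N}.
D on a → {B}.
M on a → {P}.
No a-transition from I, K, N, O.
Union after reading a: {B, N, P}.
Now take the λ-closure:
From N via λ: add I.
From I via λ: add K, M.
From K via λ: add O.
From M via λ: add D.
No new states can be added; the closed set is {B, D, I, K, M, N, O, P}.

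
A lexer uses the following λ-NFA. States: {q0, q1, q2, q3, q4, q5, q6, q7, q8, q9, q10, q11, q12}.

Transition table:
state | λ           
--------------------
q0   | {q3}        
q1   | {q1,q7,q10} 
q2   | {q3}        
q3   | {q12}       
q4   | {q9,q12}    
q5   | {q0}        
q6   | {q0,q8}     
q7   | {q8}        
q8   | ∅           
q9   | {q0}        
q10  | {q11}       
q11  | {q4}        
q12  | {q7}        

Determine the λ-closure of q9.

Start with {q9}.
From q9 via λ: add q0.
From q0 via λ: add q3.
From q3 via λ: add q12.
From q12 via λ: add q7.
From q7 via λ: add q8.
No new states can be added; the closed set is {q0, q3, q7, q8, q9, q12}.

{q0, q3, q7, q8, q9, q12}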